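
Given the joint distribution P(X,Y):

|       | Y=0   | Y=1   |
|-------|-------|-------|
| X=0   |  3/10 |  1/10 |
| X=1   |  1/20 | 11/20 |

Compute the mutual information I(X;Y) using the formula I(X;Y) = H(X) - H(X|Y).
0.3613 bits

I(X;Y) = H(X) - H(X|Y)

Marginal of X (row sums):
  P(X=0) = 3/10 + 1/10 = 2/5
  P(X=1) = 1/20 + 11/20 = 3/5
H(X) = -[(2/5)·log₂(2/5) + (3/5)·log₂(3/5)]
  = 0.5288 + 0.4422 = 0.9710 bits

Marginal of Y (column sums):
  P(Y=0) = 3/10 + 1/20 = 7/20
  P(Y=1) = 1/10 + 11/20 = 13/20
H(X|Y) = Σ_y P(y)·H(X|Y=y):
  Y=0: P(Y=0) = 7/20, P(X|Y=0) = (6/7, 1/7) → H(X|Y=0) = 0.5917
  Y=1: P(Y=1) = 13/20, P(X|Y=1) = (2/13, 11/13) → H(X|Y=1) = 0.6194
H(X|Y) = (7/20)·0.5917 + (13/20)·0.6194 = 0.6097 bits

I(X;Y) = H(X) - H(X|Y) = 0.9710 - 0.6097 = 0.3613 bits

Cross-check via I(X;Y) = H(X) + H(Y) - H(X,Y): computing H(Y) from the column sums and H(X,Y) from the 4 cells in the same way gives H(Y) = 0.9341 bits and H(X,Y) = 1.5438 bits, so
I(X;Y) = 0.9710 + 0.9341 - 1.5438 = 0.3613 bits ✓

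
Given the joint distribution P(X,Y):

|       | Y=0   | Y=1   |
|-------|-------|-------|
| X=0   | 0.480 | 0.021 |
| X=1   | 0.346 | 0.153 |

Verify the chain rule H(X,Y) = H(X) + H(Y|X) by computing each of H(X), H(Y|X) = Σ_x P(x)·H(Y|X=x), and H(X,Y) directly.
H(X) = 1.0000 bits, H(Y|X) = 0.5695 bits, H(X,Y) = 1.5695 bits

Marginal of X (row sums):
  P(X=0) = 0.480 + 0.021 = 0.501
  P(X=1) = 0.346 + 0.153 = 0.499
H(X) = -[0.501·log₂(0.501) + 0.499·log₂(0.499)]
  = 0.4996 + 0.5004 = 1.0000 bits

H(Y|X) = Σ_x P(x)·H(Y|X=x):
  X=0: P(X=0) = 0.501, P(Y|X=0) = (160/167, 7/167) → H(Y|X=0) = 0.2510
  X=1: P(X=1) = 0.499, P(Y|X=1) = (346/499, 153/499) → H(Y|X=1) = 0.8892
H(Y|X) = 0.501·0.2510 + 0.499·0.8892 = 0.5695 bits

H(X,Y) = -Σ_{x,y} P(x,y) log₂ P(x,y). Per-cell terms -P(x,y)·log₂P(x,y):
  X=0: 0.5083, 0.1170
  X=1: 0.5298, 0.4144
Sum of the 4 terms: H(X,Y) = 1.5695 bits

Chain rule check:
  H(X) + H(Y|X) = 1.0000 + 0.5695 = 1.5695 bits
  H(X,Y) = 1.5695 bits
✓ Chain rule verified.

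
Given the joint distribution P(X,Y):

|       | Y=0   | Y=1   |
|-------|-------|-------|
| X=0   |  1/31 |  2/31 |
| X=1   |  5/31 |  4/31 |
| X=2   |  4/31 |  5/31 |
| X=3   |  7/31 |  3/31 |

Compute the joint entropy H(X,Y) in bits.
2.8372 bits

H(X,Y) = -Σ_{x,y} P(x,y) log₂ P(x,y). Per-cell terms -P(x,y)·log₂P(x,y):
  X=0: 0.15981, 0.25511
  X=1: 0.42456, 0.38119
  X=2: 0.38119, 0.42456
  X=3: 0.48477, 0.32605
Sum of the 8 terms: H(X,Y) = 2.8372 bits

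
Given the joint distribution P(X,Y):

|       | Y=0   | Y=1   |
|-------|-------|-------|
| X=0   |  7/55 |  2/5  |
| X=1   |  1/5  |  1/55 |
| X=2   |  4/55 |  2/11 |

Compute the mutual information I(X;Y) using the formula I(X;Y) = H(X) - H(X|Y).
0.2406 bits

I(X;Y) = H(X) - H(X|Y)

Marginal of X (row sums):
  P(X=0) = 7/55 + 2/5 = 29/55
  P(X=1) = 1/5 + 1/55 = 12/55
  P(X=2) = 4/55 + 2/11 = 14/55
H(X) = -[(29/55)·log₂(29/55) + (12/55)·log₂(12/55) + (14/55)·log₂(14/55)]
  = 0.4869 + 0.4792 + 0.5025 = 1.4686 bits

Marginal of Y (column sums):
  P(Y=0) = 7/55 + 1/5 + 4/55 = 2/5
  P(Y=1) = 2/5 + 1/55 + 2/11 = 3/5
H(X|Y) = Σ_y P(y)·H(X|Y=y):
  Y=0: P(Y=0) = 2/5, P(X|Y=0) = (7/22, 1/2, 2/11) → H(X|Y=0) = 1.4728
  Y=1: P(Y=1) = 3/5, P(X|Y=1) = (2/3, 1/33, 10/33) → H(X|Y=1) = 1.0648
H(X|Y) = (2/5)·1.4728 + (3/5)·1.0648 = 1.2280 bits

I(X;Y) = H(X) - H(X|Y) = 1.4686 - 1.2280 = 0.2406 bits

Cross-check via I(X;Y) = H(X) + H(Y) - H(X,Y): computing H(Y) from the column sums and H(X,Y) from the 6 cells in the same way gives H(Y) = 0.9710 bits and H(X,Y) = 2.1990 bits, so
I(X;Y) = 1.4686 + 0.9710 - 2.1990 = 0.2406 bits ✓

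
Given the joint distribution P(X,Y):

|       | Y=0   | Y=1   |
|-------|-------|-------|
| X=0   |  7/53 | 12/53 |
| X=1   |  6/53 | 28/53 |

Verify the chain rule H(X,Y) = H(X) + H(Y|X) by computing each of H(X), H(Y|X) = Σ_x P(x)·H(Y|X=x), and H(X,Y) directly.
H(X) = 0.9414 bits, H(Y|X) = 0.7717 bits, H(X,Y) = 1.7131 bits

Marginal of X (row sums):
  P(X=0) = 7/53 + 12/53 = 19/53
  P(X=1) = 6/53 + 28/53 = 34/53
H(X) = -[(19/53)·log₂(19/53) + (34/53)·log₂(34/53)]
  = 0.530564 + 0.410860 = 0.9414 bits

H(Y|X) = Σ_x P(x)·H(Y|X=x):
  X=0: P(X=0) = 19/53, P(Y|X=0) = (7/19, 12/19) → H(Y|X=0) = 0.949452
  X=1: P(X=1) = 34/53, P(Y|X=1) = (3/17, 14/17) → H(Y|X=1) = 0.672295
H(Y|X) = (19/53)·0.949452 + (34/53)·0.672295 = 0.7717 bits

H(X,Y) = -Σ_{x,y} P(x,y) log₂ P(x,y). Per-cell terms -P(x,y)·log₂P(x,y):
  X=0: 0.385735, 0.485198
  X=1: 0.355807, 0.486337
Sum of the 4 terms: H(X,Y) = 1.7131 bits

Chain rule check:
  H(X) + H(Y|X) = 0.9414 + 0.7717 = 1.7131 bits
  H(X,Y) = 1.7131 bits
✓ Chain rule verified.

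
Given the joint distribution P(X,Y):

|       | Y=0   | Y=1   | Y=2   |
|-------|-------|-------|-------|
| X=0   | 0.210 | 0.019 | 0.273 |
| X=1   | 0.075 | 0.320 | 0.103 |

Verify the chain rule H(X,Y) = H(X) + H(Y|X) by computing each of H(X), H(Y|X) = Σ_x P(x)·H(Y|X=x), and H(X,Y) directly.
H(X) = 1.0000 bits, H(Y|X) = 1.2369 bits, H(X,Y) = 2.2369 bits

Marginal of X (row sums):
  P(X=0) = 0.210 + 0.019 + 0.273 = 0.502
  P(X=1) = 0.075 + 0.320 + 0.103 = 0.498
H(X) = -[0.502·log₂(0.502) + 0.498·log₂(0.498)]
  = 0.49911 + 0.50088 = 1.0000 bits

H(Y|X) = Σ_x P(x)·H(Y|X=x):
  X=0: P(X=0) = 0.502, P(Y|X=0) = (105/251, 19/502, 273/502) → H(Y|X=0) = 1.18265
  X=1: P(X=1) = 0.498, P(Y|X=1) = (25/166, 160/249, 103/498) → H(Y|X=1) = 1.29155
H(Y|X) = 0.502·1.18265 + 0.498·1.29155 = 1.2369 bits

H(X,Y) = -Σ_{x,y} P(x,y) log₂ P(x,y). Per-cell terms -P(x,y)·log₂P(x,y):
  X=0: 0.47282, 0.10864, 0.51134
  X=1: 0.28027, 0.52603, 0.33777
Sum of the 6 terms: H(X,Y) = 2.2369 bits

Chain rule check:
  H(X) + H(Y|X) = 1.0000 + 1.2369 = 2.2369 bits
  H(X,Y) = 2.2369 bits
✓ Chain rule verified.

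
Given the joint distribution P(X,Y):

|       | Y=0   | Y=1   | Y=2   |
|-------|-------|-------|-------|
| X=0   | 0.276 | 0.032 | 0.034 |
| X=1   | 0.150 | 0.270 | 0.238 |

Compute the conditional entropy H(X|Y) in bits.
0.6938 bits

H(X|Y) = H(X,Y) - H(Y)

H(X,Y) = -Σ_{x,y} P(x,y) log₂ P(x,y). Per-cell terms -P(x,y)·log₂P(x,y):
  X=0: 0.5126, 0.1589, 0.1659
  X=1: 0.4105, 0.5100, 0.4929
Sum of the 6 terms: H(X,Y) = 2.2508 bits

Marginal of Y (column sums):
  P(Y=0) = 0.276 + 0.150 = 0.426
  P(Y=1) = 0.032 + 0.270 = 0.302
  P(Y=2) = 0.034 + 0.238 = 0.272
H(Y) = -[0.426·log₂(0.426) + 0.302·log₂(0.302) + 0.272·log₂(0.272)]
  = 0.5244 + 0.5217 + 0.5109 = 1.5570 bits

H(X|Y) = H(X,Y) - H(Y) = 2.2508 - 1.5570 = 0.6938 bits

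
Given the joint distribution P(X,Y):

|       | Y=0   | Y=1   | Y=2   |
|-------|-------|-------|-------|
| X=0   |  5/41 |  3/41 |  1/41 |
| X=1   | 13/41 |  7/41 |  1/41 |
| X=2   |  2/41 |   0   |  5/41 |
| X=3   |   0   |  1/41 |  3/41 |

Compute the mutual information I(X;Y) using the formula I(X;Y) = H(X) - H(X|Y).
0.3906 bits

I(X;Y) = H(X) - H(X|Y)

Marginal of X (row sums):
  P(X=0) = 5/41 + 3/41 + 1/41 = 9/41
  P(X=1) = 13/41 + 7/41 + 1/41 = 21/41
  P(X=2) = 2/41 + 0 + 5/41 = 7/41
  P(X=3) = 0 + 1/41 + 3/41 = 4/41
H(X) = -[(9/41)·log₂(9/41) + (21/41)·log₂(21/41) + (7/41)·log₂(7/41) + (4/41)·log₂(4/41)]
  = 0.4802 + 0.4944 + 0.4354 + 0.3276 = 1.7376 bits

Marginal of Y (column sums):
  P(Y=0) = 5/41 + 13/41 + 2/41 + 0 = 20/41
  P(Y=1) = 3/41 + 7/41 + 0 + 1/41 = 11/41
  P(Y=2) = 1/41 + 1/41 + 5/41 + 3/41 = 10/41
H(X|Y) = Σ_y P(y)·H(X|Y=y):
  Y=0: P(Y=0) = 20/41, P(X|Y=0) = (1/4, 13/20, 1/10, 0) → H(X|Y=0) = 1.2362
  Y=1: P(Y=1) = 11/41, P(X|Y=1) = (3/11, 7/11, 0, 1/11) → H(X|Y=1) = 1.2407
  Y=2: P(Y=2) = 10/41, P(X|Y=2) = (1/10, 1/10, 1/2, 3/10) → H(X|Y=2) = 1.6855
H(X|Y) = (20/41)·1.2362 + (11/41)·1.2407 + (10/41)·1.6855 = 1.3470 bits

I(X;Y) = H(X) - H(X|Y) = 1.7376 - 1.3470 = 0.3906 bits

Cross-check via I(X;Y) = H(X) + H(Y) - H(X,Y): computing H(Y) from the column sums and H(X,Y) from the 12 cells in the same way gives H(Y) = 1.5109 bits and H(X,Y) = 2.8579 bits, so
I(X;Y) = 1.7376 + 1.5109 - 2.8579 = 0.3906 bits ✓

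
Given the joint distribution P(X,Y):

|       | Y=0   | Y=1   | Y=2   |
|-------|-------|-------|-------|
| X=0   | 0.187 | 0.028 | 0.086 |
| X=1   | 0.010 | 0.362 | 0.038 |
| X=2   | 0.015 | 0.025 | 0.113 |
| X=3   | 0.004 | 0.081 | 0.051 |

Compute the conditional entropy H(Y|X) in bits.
0.9469 bits

H(Y|X) = H(X,Y) - H(X)

H(X,Y) = -Σ_{x,y} P(x,y) log₂ P(x,y). Per-cell terms -P(x,y)·log₂P(x,y):
  X=0: 0.45233, 0.14444, 0.30440
  X=1: 0.06644, 0.53067, 0.17928
  X=2: 0.09088, 0.13305, 0.35545
  X=3: 0.03186, 0.29370, 0.21896
Sum of the 12 terms: H(X,Y) = 2.8015 bits

Marginal of X (row sums):
  P(X=0) = 0.187 + 0.028 + 0.086 = 0.301
  P(X=1) = 0.010 + 0.362 + 0.038 = 0.410
  P(X=2) = 0.015 + 0.025 + 0.113 = 0.153
  P(X=3) = 0.004 + 0.081 + 0.051 = 0.136
H(X) = -[0.301·log₂(0.301) + 0.410·log₂(0.410) + 0.153·log₂(0.153) + 0.136·log₂(0.136)]
  = 0.52138 + 0.52738 + 0.41438 + 0.39145 = 1.8546 bits

H(Y|X) = H(X,Y) - H(X) = 2.8015 - 1.8546 = 0.9469 bits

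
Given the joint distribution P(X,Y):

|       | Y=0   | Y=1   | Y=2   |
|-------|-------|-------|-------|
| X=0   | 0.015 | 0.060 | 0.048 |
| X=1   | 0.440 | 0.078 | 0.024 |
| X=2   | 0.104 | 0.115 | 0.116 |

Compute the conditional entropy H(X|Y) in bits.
1.1170 bits

H(X|Y) = H(X,Y) - H(Y)

H(X,Y) = -Σ_{x,y} P(x,y) log₂ P(x,y). Per-cell terms -P(x,y)·log₂P(x,y):
  X=0: 0.09088, 0.24353, 0.21028
  X=1: 0.52115, 0.28707, 0.12914
  X=2: 0.33960, 0.35883, 0.36051
Sum of the 9 terms: H(X,Y) = 2.5410 bits

Marginal of Y (column sums):
  P(Y=0) = 0.015 + 0.440 + 0.104 = 0.559
  P(Y=1) = 0.060 + 0.078 + 0.115 = 0.253
  P(Y=2) = 0.048 + 0.024 + 0.116 = 0.188
H(Y) = -[0.559·log₂(0.559) + 0.253·log₂(0.253) + 0.188·log₂(0.188)]
  = 0.46905 + 0.50165 + 0.45330 = 1.4240 bits

H(X|Y) = H(X,Y) - H(Y) = 2.5410 - 1.4240 = 1.1170 bits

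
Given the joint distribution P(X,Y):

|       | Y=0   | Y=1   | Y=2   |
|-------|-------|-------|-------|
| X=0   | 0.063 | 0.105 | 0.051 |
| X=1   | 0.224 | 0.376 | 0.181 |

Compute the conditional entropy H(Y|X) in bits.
1.5137 bits

H(Y|X) = H(X,Y) - H(X)

H(X,Y) = -Σ_{x,y} P(x,y) log₂ P(x,y). Per-cell terms -P(x,y)·log₂P(x,y):
  X=0: 0.25128, 0.34141, 0.21896
  X=1: 0.48349, 0.53061, 0.44633
Sum of the 6 terms: H(X,Y) = 2.27208 bits

Marginal of X (row sums):
  P(X=0) = 0.063 + 0.105 + 0.051 = 0.219
  P(X=1) = 0.224 + 0.376 + 0.181 = 0.781
H(X) = -[0.219·log₂(0.219) + 0.781·log₂(0.781)]
  = 0.47983 + 0.27851 = 0.75834 bits

H(Y|X) = H(X,Y) - H(X) = 2.27208 - 0.75834 = 1.5137 bits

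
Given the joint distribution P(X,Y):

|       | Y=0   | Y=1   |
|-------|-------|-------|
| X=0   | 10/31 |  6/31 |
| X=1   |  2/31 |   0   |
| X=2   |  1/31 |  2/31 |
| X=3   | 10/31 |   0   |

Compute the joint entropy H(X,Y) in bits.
2.1817 bits

H(X,Y) = -Σ_{x,y} P(x,y) log₂ P(x,y). Per-cell terms -P(x,y)·log₂P(x,y):
  X=0: 0.52654, 0.45856
  X=1: 0.25511, 0.00000
  X=2: 0.15981, 0.25511
  X=3: 0.52654, 0.00000
  (cells with P = 0 contribute 0)
Sum of the 8 terms: H(X,Y) = 2.1817 bits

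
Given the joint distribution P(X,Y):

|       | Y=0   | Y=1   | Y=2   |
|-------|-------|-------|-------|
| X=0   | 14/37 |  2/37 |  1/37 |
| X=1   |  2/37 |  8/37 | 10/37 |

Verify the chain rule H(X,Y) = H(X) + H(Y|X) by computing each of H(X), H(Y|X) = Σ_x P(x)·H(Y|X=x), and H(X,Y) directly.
H(X) = 0.9953 bits, H(Y|X) = 1.1190 bits, H(X,Y) = 2.1143 bits

Marginal of X (row sums):
  P(X=0) = 14/37 + 2/37 + 1/37 = 17/37
  P(X=1) = 2/37 + 8/37 + 10/37 = 20/37
H(X) = -[(17/37)·log₂(17/37) + (20/37)·log₂(20/37)]
  = 0.515509 + 0.479743 = 0.9953 bits

H(Y|X) = Σ_x P(x)·H(Y|X=x):
  X=0: P(X=0) = 17/37, P(Y|X=0) = (14/17, 2/17, 1/17) → H(Y|X=0) = 0.834347
  X=1: P(X=1) = 20/37, P(Y|X=1) = (1/10, 2/5, 1/2) → H(Y|X=1) = 1.360964
H(Y|X) = (17/37)·0.834347 + (20/37)·1.360964 = 1.1190 bits

H(X,Y) = -Σ_{x,y} P(x,y) log₂ P(x,y). Per-cell terms -P(x,y)·log₂P(x,y):
  X=0: 0.530524, 0.227538, 0.140796
  X=1: 0.227538, 0.477720, 0.510142
Sum of the 6 terms: H(X,Y) = 2.1143 bits

Chain rule check:
  H(X) + H(Y|X) = 0.9953 + 1.1190 = 2.1143 bits
  H(X,Y) = 2.1143 bits
✓ Chain rule verified.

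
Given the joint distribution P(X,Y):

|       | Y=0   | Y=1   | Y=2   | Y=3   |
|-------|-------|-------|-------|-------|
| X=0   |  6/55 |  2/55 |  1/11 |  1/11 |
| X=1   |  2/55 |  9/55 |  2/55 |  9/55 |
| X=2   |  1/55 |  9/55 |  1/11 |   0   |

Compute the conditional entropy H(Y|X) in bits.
1.6335 bits

H(Y|X) = H(X,Y) - H(X)

H(X,Y) = -Σ_{x,y} P(x,y) log₂ P(x,y). Per-cell terms -P(x,y)·log₂P(x,y):
  X=0: 0.3487, 0.1739, 0.3145, 0.3145
  X=1: 0.1739, 0.4273, 0.1739, 0.4273
  X=2: 0.1051, 0.4273, 0.3145, 0.0000
  (cells with P = 0 contribute 0)
Sum of the 12 terms: H(X,Y) = 3.2009 bits

Marginal of X (row sums):
  P(X=0) = 6/55 + 2/55 + 1/11 + 1/11 = 18/55
  P(X=1) = 2/55 + 9/55 + 2/55 + 9/55 = 2/5
  P(X=2) = 1/55 + 9/55 + 1/11 + 0 = 3/11
H(X) = -[(18/55)·log₂(18/55) + (2/5)·log₂(2/5) + (3/11)·log₂(3/11)]
  = 0.5274 + 0.5288 + 0.5112 = 1.5674 bits

H(Y|X) = H(X,Y) - H(X) = 3.2009 - 1.5674 = 1.6335 bits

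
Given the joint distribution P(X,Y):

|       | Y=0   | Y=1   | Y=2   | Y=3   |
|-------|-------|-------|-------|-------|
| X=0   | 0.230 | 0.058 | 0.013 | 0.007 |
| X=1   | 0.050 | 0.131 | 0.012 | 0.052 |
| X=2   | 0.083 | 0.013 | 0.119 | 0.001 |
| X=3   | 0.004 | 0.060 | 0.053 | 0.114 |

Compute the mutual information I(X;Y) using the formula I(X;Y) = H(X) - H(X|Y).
0.5559 bits

I(X;Y) = H(X) - H(X|Y)

Marginal of X (row sums):
  P(X=0) = 0.230 + 0.058 + 0.013 + 0.007 = 0.308
  P(X=1) = 0.050 + 0.131 + 0.012 + 0.052 = 0.245
  P(X=2) = 0.083 + 0.013 + 0.119 + 0.001 = 0.216
  P(X=3) = 0.004 + 0.060 + 0.053 + 0.114 = 0.231
H(X) = -[0.308·log₂(0.308) + 0.245·log₂(0.245) + 0.216·log₂(0.216) + 0.231·log₂(0.231)]
  = 0.5233 + 0.4971 + 0.4776 + 0.4883 = 1.9863 bits

Marginal of Y (column sums):
  P(Y=0) = 0.230 + 0.050 + 0.083 + 0.004 = 0.367
  P(Y=1) = 0.058 + 0.131 + 0.013 + 0.060 = 0.262
  P(Y=2) = 0.013 + 0.012 + 0.119 + 0.053 = 0.197
  P(Y=3) = 0.007 + 0.052 + 0.001 + 0.114 = 0.174
H(X|Y) = Σ_y P(y)·H(X|Y=y):
  Y=0: P(Y=0) = 0.367, P(X|Y=0) = (230/367, 50/367, 83/367, 4/367) → H(X|Y=0) = 1.3704
  Y=1: P(Y=1) = 0.262, P(X|Y=1) = (29/131, 1/2, 13/262, 30/131) → H(X|Y=1) = 1.6836
  Y=2: P(Y=2) = 0.197, P(X|Y=2) = (13/197, 12/197, 119/197, 53/197) → H(X|Y=2) = 1.4536
  Y=3: P(Y=3) = 0.174, P(X|Y=3) = (7/174, 26/87, 1/174, 19/29) → H(X|Y=3) = 1.1497
H(X|Y) = 0.367·1.3704 + 0.262·1.6836 + 0.197·1.4536 + 0.174·1.1497 = 1.4304 bits

I(X;Y) = H(X) - H(X|Y) = 1.9863 - 1.4304 = 0.5559 bits

Cross-check via I(X;Y) = H(X) + H(Y) - H(X,Y): computing H(Y) from the column sums and H(X,Y) from the 16 cells in the same way gives H(Y) = 1.9377 bits and H(X,Y) = 3.3681 bits, so
I(X;Y) = 1.9863 + 1.9377 - 3.3681 = 0.5559 bits ✓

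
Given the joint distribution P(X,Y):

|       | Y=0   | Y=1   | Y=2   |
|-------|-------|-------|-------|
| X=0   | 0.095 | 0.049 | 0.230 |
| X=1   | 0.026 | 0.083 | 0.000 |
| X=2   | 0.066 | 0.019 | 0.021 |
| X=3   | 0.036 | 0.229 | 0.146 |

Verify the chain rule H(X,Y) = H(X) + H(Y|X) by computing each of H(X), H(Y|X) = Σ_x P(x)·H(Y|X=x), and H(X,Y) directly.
H(X) = 1.7496 bits, H(Y|X) = 1.2582 bits, H(X,Y) = 3.0078 bits

Marginal of X (row sums):
  P(X=0) = 0.095 + 0.049 + 0.230 = 0.374
  P(X=1) = 0.026 + 0.083 + 0.000 = 0.109
  P(X=2) = 0.066 + 0.019 + 0.021 = 0.106
  P(X=3) = 0.036 + 0.229 + 0.146 = 0.411
H(X) = -[0.374·log₂(0.374) + 0.109·log₂(0.109) + 0.106·log₂(0.106) + 0.411·log₂(0.411)]
  = 0.5307 + 0.3485 + 0.3432 + 0.5272 = 1.7496 bits

H(Y|X) = Σ_x P(x)·H(Y|X=x):
  X=0: P(X=0) = 0.374, P(Y|X=0) = (95/374, 49/374, 115/187) → H(Y|X=0) = 1.3177
  X=1: P(X=1) = 0.109, P(Y|X=1) = (26/109, 83/109, 0) → H(Y|X=1) = 0.7926
  X=2: P(X=2) = 0.106, P(Y|X=2) = (33/53, 19/106, 21/106) → H(Y|X=2) = 1.3328
  X=3: P(X=3) = 0.411, P(Y|X=3) = (12/137, 229/411, 146/411) → H(Y|X=3) = 1.3083
H(Y|X) = 0.374·1.3177 + 0.109·0.7926 + 0.106·1.3328 + 0.411·1.3083 = 1.2582 bits

H(X,Y) = -Σ_{x,y} P(x,y) log₂ P(x,y). Per-cell terms -P(x,y)·log₂P(x,y):
  X=0: 0.3226, 0.2132, 0.4877
  X=1: 0.1369, 0.2980, 0.0000
  X=2: 0.2588, 0.1086, 0.1170
  X=3: 0.1727, 0.4870, 0.4053
  (cells with P = 0 contribute 0)
Sum of the 12 terms: H(X,Y) = 3.0078 bits

Chain rule check:
  H(X) + H(Y|X) = 1.7496 + 1.2582 = 3.0078 bits
  H(X,Y) = 3.0078 bits
✓ Chain rule verified.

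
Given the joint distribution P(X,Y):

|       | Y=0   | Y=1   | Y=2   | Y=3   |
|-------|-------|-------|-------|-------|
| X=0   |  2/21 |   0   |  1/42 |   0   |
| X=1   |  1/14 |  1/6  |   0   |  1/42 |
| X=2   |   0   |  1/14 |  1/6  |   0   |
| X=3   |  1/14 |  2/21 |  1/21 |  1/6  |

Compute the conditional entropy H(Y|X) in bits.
1.3253 bits

H(Y|X) = H(X,Y) - H(X)

H(X,Y) = -Σ_{x,y} P(x,y) log₂ P(x,y). Per-cell terms -P(x,y)·log₂P(x,y):
  X=0: 0.32308, 0.00000, 0.12839, 0.00000
  X=1: 0.27195, 0.43083, 0.00000, 0.12839
  X=2: 0.00000, 0.27195, 0.43083, 0.00000
  X=3: 0.27195, 0.32308, 0.20916, 0.43083
  (cells with P = 0 contribute 0)
Sum of the 16 terms: H(X,Y) = 3.2204 bits

Marginal of X (row sums):
  P(X=0) = 2/21 + 0 + 1/42 + 0 = 5/42
  P(X=1) = 1/14 + 1/6 + 0 + 1/42 = 11/42
  P(X=2) = 0 + 1/14 + 1/6 + 0 = 5/21
  P(X=3) = 1/14 + 2/21 + 1/21 + 1/6 = 8/21
H(X) = -[(5/42)·log₂(5/42) + (11/42)·log₂(11/42) + (5/21)·log₂(5/21) + (8/21)·log₂(8/21)]
  = 0.36552 + 0.50623 + 0.49295 + 0.53041 = 1.8951 bits

H(Y|X) = H(X,Y) - H(X) = 3.2204 - 1.8951 = 1.3253 bits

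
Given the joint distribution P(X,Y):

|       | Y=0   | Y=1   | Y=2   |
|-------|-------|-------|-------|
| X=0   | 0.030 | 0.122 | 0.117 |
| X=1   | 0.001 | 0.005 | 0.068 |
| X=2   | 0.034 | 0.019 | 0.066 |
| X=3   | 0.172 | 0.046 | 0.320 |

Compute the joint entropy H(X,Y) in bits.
2.8966 bits

H(X,Y) = -Σ_{x,y} P(x,y) log₂ P(x,y). Per-cell terms -P(x,y)·log₂P(x,y):
  X=0: 0.1518, 0.3703, 0.3622
  X=1: 0.0100, 0.0382, 0.2637
  X=2: 0.1659, 0.1086, 0.2588
  X=3: 0.4368, 0.2043, 0.5260
Sum of the 12 terms: H(X,Y) = 2.8966 bits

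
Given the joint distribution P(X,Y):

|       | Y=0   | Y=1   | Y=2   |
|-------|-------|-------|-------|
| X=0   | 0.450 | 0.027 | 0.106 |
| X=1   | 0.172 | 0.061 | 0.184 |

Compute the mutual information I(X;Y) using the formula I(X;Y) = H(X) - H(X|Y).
0.0980 bits

I(X;Y) = H(X) - H(X|Y)

Marginal of X (row sums):
  P(X=0) = 0.450 + 0.027 + 0.106 = 0.583
  P(X=1) = 0.172 + 0.061 + 0.184 = 0.417
H(X) = -[0.583·log₂(0.583) + 0.417·log₂(0.417)]
  = 0.453826 + 0.526204 = 0.98003 bits

Marginal of Y (column sums):
  P(Y=0) = 0.450 + 0.172 = 0.622
  P(Y=1) = 0.027 + 0.061 = 0.088
  P(Y=2) = 0.106 + 0.184 = 0.290
H(X|Y) = Σ_y P(y)·H(X|Y=y):
  Y=0: P(Y=0) = 0.622, P(X|Y=0) = (225/311, 86/311) → H(X|Y=0) = 0.850676
  Y=1: P(Y=1) = 0.088, P(X|Y=1) = (27/88, 61/88) → H(X|Y=1) = 0.889466
  Y=2: P(Y=2) = 0.290, P(X|Y=2) = (53/145, 92/145) → H(X|Y=2) = 0.947168
H(X|Y) = 0.622·0.850676 + 0.088·0.889466 + 0.290·0.947168 = 0.88207 bits

I(X;Y) = H(X) - H(X|Y) = 0.98003 - 0.88207 = 0.0980 bits

Cross-check via I(X;Y) = H(X) + H(Y) - H(X,Y): computing H(Y) from the column sums and H(X,Y) from the 6 cells in the same way gives H(Y) = 1.25254 bits and H(X,Y) = 2.13461 bits, so
I(X;Y) = 0.98003 + 1.25254 - 2.13461 = 0.0980 bits ✓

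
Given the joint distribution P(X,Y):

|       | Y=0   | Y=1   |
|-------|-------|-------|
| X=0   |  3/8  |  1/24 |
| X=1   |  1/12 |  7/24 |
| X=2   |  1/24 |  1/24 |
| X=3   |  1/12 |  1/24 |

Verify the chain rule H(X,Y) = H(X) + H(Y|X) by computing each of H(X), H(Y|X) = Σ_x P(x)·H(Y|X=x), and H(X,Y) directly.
H(X) = 1.7307 bits, H(Y|X) = 0.6801 bits, H(X,Y) = 2.4108 bits

Marginal of X (row sums):
  P(X=0) = 3/8 + 1/24 = 5/12
  P(X=1) = 1/12 + 7/24 = 3/8
  P(X=2) = 1/24 + 1/24 = 1/12
  P(X=3) = 1/12 + 1/24 = 1/8
H(X) = -[(5/12)·log₂(5/12) + (3/8)·log₂(3/8) + (1/12)·log₂(1/12) + (1/8)·log₂(1/8)]
  = 0.5262643 + 0.5306391 + 0.2987469 + 0.3750000 = 1.7307 bits

H(Y|X) = Σ_x P(x)·H(Y|X=x):
  X=0: P(X=0) = 5/12, P(Y|X=0) = (9/10, 1/10) → H(Y|X=0) = 0.4689956
  X=1: P(X=1) = 3/8, P(Y|X=1) = (2/9, 7/9) → H(Y|X=1) = 0.7642045
  X=2: P(X=2) = 1/12, P(Y|X=2) = (1/2, 1/2) → H(Y|X=2) = 1.0000000
  X=3: P(X=3) = 1/8, P(Y|X=3) = (2/3, 1/3) → H(Y|X=3) = 0.9182958
H(Y|X) = (5/12)·0.4689956 + (3/8)·0.7642045 + (1/12)·1.0000000 + (1/8)·0.9182958 = 0.6801 bits

H(X,Y) = -Σ_{x,y} P(x,y) log₂ P(x,y). Per-cell terms -P(x,y)·log₂P(x,y):
  X=0: 0.5306391, 0.1910401
  X=1: 0.2987469, 0.5184689
  X=2: 0.1910401, 0.1910401
  X=3: 0.2987469, 0.1910401
Sum of the 8 terms: H(X,Y) = 2.4108 bits

Chain rule check:
  H(X) + H(Y|X) = 1.7307 + 0.6801 = 2.4108 bits
  H(X,Y) = 2.4108 bits
✓ Chain rule verified.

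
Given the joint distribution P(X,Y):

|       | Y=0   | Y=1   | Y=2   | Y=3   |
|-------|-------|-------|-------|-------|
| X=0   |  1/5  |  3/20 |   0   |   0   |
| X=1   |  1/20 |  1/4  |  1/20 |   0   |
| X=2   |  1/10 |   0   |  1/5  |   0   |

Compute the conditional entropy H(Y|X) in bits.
1.0224 bits

H(Y|X) = H(X,Y) - H(X)

H(X,Y) = -Σ_{x,y} P(x,y) log₂ P(x,y). Per-cell terms -P(x,y)·log₂P(x,y):
  X=0: 0.4644, 0.4105, 0.0000, 0.0000
  X=1: 0.2161, 0.5000, 0.2161, 0.0000
  X=2: 0.3322, 0.0000, 0.4644, 0.0000
  (cells with P = 0 contribute 0)
Sum of the 12 terms: H(X,Y) = 2.6037 bits

Marginal of X (row sums):
  P(X=0) = 1/5 + 3/20 + 0 + 0 = 7/20
  P(X=1) = 1/20 + 1/4 + 1/20 + 0 = 7/20
  P(X=2) = 1/10 + 0 + 1/5 + 0 = 3/10
H(X) = -[(7/20)·log₂(7/20) + (7/20)·log₂(7/20) + (3/10)·log₂(3/10)]
  = 0.5301 + 0.5301 + 0.5211 = 1.5813 bits

H(Y|X) = H(X,Y) - H(X) = 2.6037 - 1.5813 = 1.0224 bits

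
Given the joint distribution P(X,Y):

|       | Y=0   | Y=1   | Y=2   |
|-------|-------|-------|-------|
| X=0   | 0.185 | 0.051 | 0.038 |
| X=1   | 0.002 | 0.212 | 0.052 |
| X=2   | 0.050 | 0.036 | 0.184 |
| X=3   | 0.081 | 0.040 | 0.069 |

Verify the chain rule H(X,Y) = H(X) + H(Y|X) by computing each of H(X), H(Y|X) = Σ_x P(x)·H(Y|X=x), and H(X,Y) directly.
H(X) = 1.9852 bits, H(Y|X) = 1.1613 bits, H(X,Y) = 3.1465 bits

Marginal of X (row sums):
  P(X=0) = 0.185 + 0.051 + 0.038 = 0.274
  P(X=1) = 0.002 + 0.212 + 0.052 = 0.266
  P(X=2) = 0.050 + 0.036 + 0.184 = 0.270
  P(X=3) = 0.081 + 0.040 + 0.069 = 0.190
H(X) = -[0.274·log₂(0.274) + 0.266·log₂(0.266) + 0.270·log₂(0.270) + 0.190·log₂(0.190)]
  = 0.51176 + 0.50819 + 0.51002 + 0.45523 = 1.9852 bits

H(Y|X) = Σ_x P(x)·H(Y|X=x):
  X=0: P(X=0) = 0.274, P(Y|X=0) = (185/274, 51/274, 19/137) → H(Y|X=0) = 1.22934
  X=1: P(X=1) = 0.266, P(Y|X=1) = (1/133, 106/133, 26/133) → H(Y|X=1) = 0.77430
  X=2: P(X=2) = 0.270, P(Y|X=2) = (5/27, 2/15, 92/135) → H(Y|X=2) = 1.21517
  X=3: P(X=3) = 0.190, P(Y|X=3) = (81/190, 4/19, 69/190) → H(Y|X=3) = 1.52831
H(Y|X) = 0.274·1.22934 + 0.266·0.77430 + 0.270·1.21517 + 0.190·1.52831 = 1.1613 bits

H(X,Y) = -Σ_{x,y} P(x,y) log₂ P(x,y). Per-cell terms -P(x,y)·log₂P(x,y):
  X=0: 0.45036, 0.21896, 0.17928
  X=1: 0.01793, 0.47443, 0.22180
  X=2: 0.21610, 0.17265, 0.44937
  X=3: 0.29370, 0.18575, 0.26615
Sum of the 12 terms: H(X,Y) = 3.1465 bits

Chain rule check:
  H(X) + H(Y|X) = 1.9852 + 1.1613 = 3.1465 bits
  H(X,Y) = 3.1465 bits
✓ Chain rule verified.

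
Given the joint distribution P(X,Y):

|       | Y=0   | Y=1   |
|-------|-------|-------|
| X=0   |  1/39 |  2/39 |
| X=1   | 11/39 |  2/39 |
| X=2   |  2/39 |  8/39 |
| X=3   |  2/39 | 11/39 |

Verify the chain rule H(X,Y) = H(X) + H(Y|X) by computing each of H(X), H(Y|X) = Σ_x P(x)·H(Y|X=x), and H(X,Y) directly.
H(X) = 1.8447 bits, H(Y|X) = 0.6687 bits, H(X,Y) = 2.5134 bits

Marginal of X (row sums):
  P(X=0) = 1/39 + 2/39 = 1/13
  P(X=1) = 11/39 + 2/39 = 1/3
  P(X=2) = 2/39 + 8/39 = 10/39
  P(X=3) = 2/39 + 11/39 = 1/3
H(X) = -[(1/13)·log₂(1/13) + (1/3)·log₂(1/3) + (10/39)·log₂(10/39) + (1/3)·log₂(1/3)]
  = 0.28465 + 0.52832 + 0.50345 + 0.52832 = 1.8447 bits

H(Y|X) = Σ_x P(x)·H(Y|X=x):
  X=0: P(X=0) = 1/13, P(Y|X=0) = (1/3, 2/3) → H(Y|X=0) = 0.91830
  X=1: P(X=1) = 1/3, P(Y|X=1) = (11/13, 2/13) → H(Y|X=1) = 0.61938
  X=2: P(X=2) = 10/39, P(Y|X=2) = (1/5, 4/5) → H(Y|X=2) = 0.72193
  X=3: P(X=3) = 1/3, P(Y|X=3) = (2/13, 11/13) → H(Y|X=3) = 0.61938
H(Y|X) = (1/13)·0.91830 + (1/3)·0.61938 + (10/39)·0.72193 + (1/3)·0.61938 = 0.6687 bits

H(X,Y) = -Σ_{x,y} P(x,y) log₂ P(x,y). Per-cell terms -P(x,y)·log₂P(x,y):
  X=0: 0.13552, 0.21976
  X=1: 0.51502, 0.21976
  X=2: 0.21976, 0.46880
  X=3: 0.21976, 0.51502
Sum of the 8 terms: H(X,Y) = 2.5134 bits

Chain rule check:
  H(X) + H(Y|X) = 1.8447 + 0.6687 = 2.5134 bits
  H(X,Y) = 2.5134 bits
✓ Chain rule verified.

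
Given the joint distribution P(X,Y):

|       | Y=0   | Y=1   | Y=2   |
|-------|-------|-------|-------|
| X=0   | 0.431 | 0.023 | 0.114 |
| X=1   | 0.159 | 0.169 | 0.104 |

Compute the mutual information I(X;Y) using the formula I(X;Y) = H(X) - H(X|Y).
0.1714 bits

I(X;Y) = H(X) - H(X|Y)

Marginal of X (row sums):
  P(X=0) = 0.431 + 0.023 + 0.114 = 0.568
  P(X=1) = 0.159 + 0.169 + 0.104 = 0.432
H(X) = -[0.568·log₂(0.568) + 0.432·log₂(0.432)]
  = 0.4635 + 0.5231 = 0.9866 bits

Marginal of Y (column sums):
  P(Y=0) = 0.431 + 0.159 = 0.590
  P(Y=1) = 0.023 + 0.169 = 0.192
  P(Y=2) = 0.114 + 0.104 = 0.218
H(X|Y) = Σ_y P(y)·H(X|Y=y):
  Y=0: P(Y=0) = 0.590, P(X|Y=0) = (431/590, 159/590) → H(X|Y=0) = 0.8407
  Y=1: P(Y=1) = 0.192, P(X|Y=1) = (23/192, 169/192) → H(X|Y=1) = 0.5288
  Y=2: P(Y=2) = 0.218, P(X|Y=2) = (57/109, 52/109) → H(X|Y=2) = 0.9985
H(X|Y) = 0.590·0.8407 + 0.192·0.5288 + 0.218·0.9985 = 0.8152 bits

I(X;Y) = H(X) - H(X|Y) = 0.9866 - 0.8152 = 0.1714 bits

Cross-check via I(X;Y) = H(X) + H(Y) - H(X,Y): computing H(Y) from the column sums and H(X,Y) from the 6 cells in the same way gives H(Y) = 1.3853 bits and H(X,Y) = 2.2005 bits, so
I(X;Y) = 0.9866 + 1.3853 - 2.2005 = 0.1714 bits ✓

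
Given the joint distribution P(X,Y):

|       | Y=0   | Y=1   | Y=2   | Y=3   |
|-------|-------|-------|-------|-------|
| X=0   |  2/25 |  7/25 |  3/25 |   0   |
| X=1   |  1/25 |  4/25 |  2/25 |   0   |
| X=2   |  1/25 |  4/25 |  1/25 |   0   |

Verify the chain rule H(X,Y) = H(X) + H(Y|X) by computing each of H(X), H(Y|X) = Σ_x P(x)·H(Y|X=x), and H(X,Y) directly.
H(X) = 1.5166 bits, H(Y|X) = 1.3510 bits, H(X,Y) = 2.8676 bits

Marginal of X (row sums):
  P(X=0) = 2/25 + 7/25 + 3/25 + 0 = 12/25
  P(X=1) = 1/25 + 4/25 + 2/25 + 0 = 7/25
  P(X=2) = 1/25 + 4/25 + 1/25 + 0 = 6/25
H(X) = -[(12/25)·log₂(12/25) + (7/25)·log₂(7/25) + (6/25)·log₂(6/25)]
  = 0.50827 + 0.51422 + 0.49413 = 1.5166 bits

H(Y|X) = Σ_x P(x)·H(Y|X=x):
  X=0: P(X=0) = 12/25, P(Y|X=0) = (1/6, 7/12, 1/4, 0) → H(Y|X=0) = 1.38443
  X=1: P(X=1) = 7/25, P(Y|X=1) = (1/7, 4/7, 2/7, 0) → H(Y|X=1) = 1.37878
  X=2: P(X=2) = 6/25, P(Y|X=2) = (1/6, 2/3, 1/6, 0) → H(Y|X=2) = 1.25163
H(Y|X) = (12/25)·1.38443 + (7/25)·1.37878 + (6/25)·1.25163 = 1.3510 bits

H(X,Y) = -Σ_{x,y} P(x,y) log₂ P(x,y). Per-cell terms -P(x,y)·log₂P(x,y):
  X=0: 0.29151, 0.51422, 0.36707, 0.00000
  X=1: 0.18575, 0.42302, 0.29151, 0.00000
  X=2: 0.18575, 0.42302, 0.18575, 0.00000
  (cells with P = 0 contribute 0)
Sum of the 12 terms: H(X,Y) = 2.8676 bits

Chain rule check:
  H(X) + H(Y|X) = 1.5166 + 1.3510 = 2.8676 bits
  H(X,Y) = 2.8676 bits
✓ Chain rule verified.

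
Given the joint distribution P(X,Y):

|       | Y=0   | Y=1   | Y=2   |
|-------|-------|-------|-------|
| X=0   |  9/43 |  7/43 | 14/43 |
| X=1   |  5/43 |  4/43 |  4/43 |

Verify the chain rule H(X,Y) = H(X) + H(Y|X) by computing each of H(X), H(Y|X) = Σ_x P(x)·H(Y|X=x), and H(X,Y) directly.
H(X) = 0.8841 bits, H(Y|X) = 1.5400 bits, H(X,Y) = 2.4241 bits

Marginal of X (row sums):
  P(X=0) = 9/43 + 7/43 + 14/43 = 30/43
  P(X=1) = 5/43 + 4/43 + 4/43 = 13/43
H(X) = -[(30/43)·log₂(30/43) + (13/43)·log₂(13/43)]
  = 0.36235 + 0.52176 = 0.8841 bits

H(Y|X) = Σ_x P(x)·H(Y|X=x):
  X=0: P(X=0) = 30/43, P(Y|X=0) = (3/10, 7/30, 7/15) → H(Y|X=0) = 1.52410
  X=1: P(X=1) = 13/43, P(Y|X=1) = (5/13, 4/13, 4/13) → H(Y|X=1) = 1.57662
H(Y|X) = (30/43)·1.52410 + (13/43)·1.57662 = 1.5400 bits

H(X,Y) = -Σ_{x,y} P(x,y) log₂ P(x,y). Per-cell terms -P(x,y)·log₂P(x,y):
  X=0: 0.47226, 0.42633, 0.52709
  X=1: 0.36097, 0.31872, 0.31872
Sum of the 6 terms: H(X,Y) = 2.4241 bits

Chain rule check:
  H(X) + H(Y|X) = 0.8841 + 1.5400 = 2.4241 bits
  H(X,Y) = 2.4241 bits
✓ Chain rule verified.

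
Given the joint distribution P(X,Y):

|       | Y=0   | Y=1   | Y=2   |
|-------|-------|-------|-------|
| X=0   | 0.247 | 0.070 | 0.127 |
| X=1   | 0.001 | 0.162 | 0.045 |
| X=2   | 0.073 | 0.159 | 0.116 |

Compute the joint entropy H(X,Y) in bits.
2.8396 bits

H(X,Y) = -Σ_{x,y} P(x,y) log₂ P(x,y). Per-cell terms -P(x,y)·log₂P(x,y):
  X=0: 0.4983, 0.2686, 0.3781
  X=1: 0.0100, 0.4254, 0.2013
  X=2: 0.2756, 0.4218, 0.3605
Sum of the 9 terms: H(X,Y) = 2.8396 bits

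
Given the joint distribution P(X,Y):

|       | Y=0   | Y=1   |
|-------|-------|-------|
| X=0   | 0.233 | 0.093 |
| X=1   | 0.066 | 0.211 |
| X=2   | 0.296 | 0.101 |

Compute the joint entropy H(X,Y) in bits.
2.3947 bits

H(X,Y) = -Σ_{x,y} P(x,y) log₂ P(x,y). Per-cell terms -P(x,y)·log₂P(x,y):
  X=0: 0.48967, 0.31868
  X=1: 0.25881, 0.47363
  X=2: 0.51987, 0.33406
Sum of the 6 terms: H(X,Y) = 2.3947 bits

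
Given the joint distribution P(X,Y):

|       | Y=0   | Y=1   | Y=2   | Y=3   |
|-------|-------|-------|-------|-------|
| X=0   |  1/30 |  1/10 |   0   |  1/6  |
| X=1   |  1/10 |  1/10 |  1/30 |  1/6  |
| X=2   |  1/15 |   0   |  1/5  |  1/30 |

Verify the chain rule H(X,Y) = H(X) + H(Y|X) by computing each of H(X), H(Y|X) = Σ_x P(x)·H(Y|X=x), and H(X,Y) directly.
H(X) = 1.5710 bits, H(Y|X) = 1.5028 bits, H(X,Y) = 3.0738 bits

Marginal of X (row sums):
  P(X=0) = 1/30 + 1/10 + 0 + 1/6 = 3/10
  P(X=1) = 1/10 + 1/10 + 1/30 + 1/6 = 2/5
  P(X=2) = 1/15 + 0 + 1/5 + 1/30 = 3/10
H(X) = -[(3/10)·log₂(3/10) + (2/5)·log₂(2/5) + (3/10)·log₂(3/10)]
  = 0.521090 + 0.528771 + 0.521090 = 1.5710 bits

H(Y|X) = Σ_x P(x)·H(Y|X=x):
  X=0: P(X=0) = 3/10, P(Y|X=0) = (1/9, 1/3, 0, 5/9) → H(Y|X=0) = 1.351644
  X=1: P(X=1) = 2/5, P(Y|X=1) = (1/4, 1/4, 1/12, 5/12) → H(Y|X=1) = 1.825011
  X=2: P(X=2) = 3/10, P(Y|X=2) = (2/9, 0, 2/3, 1/9) → H(Y|X=2) = 1.224394
H(Y|X) = (3/10)·1.351644 + (2/5)·1.825011 + (3/10)·1.224394 = 1.5028 bits

H(X,Y) = -Σ_{x,y} P(x,y) log₂ P(x,y). Per-cell terms -P(x,y)·log₂P(x,y):
  X=0: 0.163563, 0.332193, 0.000000, 0.430827
  X=1: 0.332193, 0.332193, 0.163563, 0.430827
  X=2: 0.260459, 0.000000, 0.464386, 0.163563
  (cells with P = 0 contribute 0)
Sum of the 12 terms: H(X,Y) = 3.0738 bits

Chain rule check:
  H(X) + H(Y|X) = 1.5710 + 1.5028 = 3.0738 bits
  H(X,Y) = 3.0738 bits
✓ Chain rule verified.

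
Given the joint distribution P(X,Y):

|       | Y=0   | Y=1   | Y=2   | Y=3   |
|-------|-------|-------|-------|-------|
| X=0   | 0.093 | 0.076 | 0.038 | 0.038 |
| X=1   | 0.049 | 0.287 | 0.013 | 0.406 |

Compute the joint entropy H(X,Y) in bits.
2.2993 bits

H(X,Y) = -Σ_{x,y} P(x,y) log₂ P(x,y). Per-cell terms -P(x,y)·log₂P(x,y):
  X=0: 0.31868, 0.28256, 0.17928, 0.17928
  X=1: 0.21320, 0.51685, 0.08145, 0.52798
Sum of the 8 terms: H(X,Y) = 2.2993 bits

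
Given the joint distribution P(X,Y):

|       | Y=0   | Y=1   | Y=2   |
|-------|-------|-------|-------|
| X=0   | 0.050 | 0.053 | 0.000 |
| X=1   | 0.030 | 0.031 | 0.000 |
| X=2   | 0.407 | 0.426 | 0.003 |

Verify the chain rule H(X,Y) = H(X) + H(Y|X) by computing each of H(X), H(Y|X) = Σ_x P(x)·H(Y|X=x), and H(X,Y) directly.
H(X) = 0.7999 bits, H(Y|X) = 1.0253 bits, H(X,Y) = 1.8252 bits

Marginal of X (row sums):
  P(X=0) = 0.050 + 0.053 + 0.000 = 0.103
  P(X=1) = 0.030 + 0.031 + 0.000 = 0.061
  P(X=2) = 0.407 + 0.426 + 0.003 = 0.836
H(X) = -[0.103·log₂(0.103) + 0.061·log₂(0.061) + 0.836·log₂(0.836)]
  = 0.3378 + 0.2461 + 0.2160 = 0.7999 bits

H(Y|X) = Σ_x P(x)·H(Y|X=x):
  X=0: P(X=0) = 0.103, P(Y|X=0) = (50/103, 53/103, 0) → H(Y|X=0) = 0.9994
  X=1: P(X=1) = 0.061, P(Y|X=1) = (30/61, 31/61, 0) → H(Y|X=1) = 0.9998
  X=2: P(X=2) = 0.836, P(Y|X=2) = (37/76, 213/418, 3/836) → H(Y|X=2) = 1.0304
H(Y|X) = 0.103·0.9994 + 0.061·0.9998 + 0.836·1.0304 = 1.0253 bits

H(X,Y) = -Σ_{x,y} P(x,y) log₂ P(x,y). Per-cell terms -P(x,y)·log₂P(x,y):
  X=0: 0.2161, 0.2246, 0.0000
  X=1: 0.1518, 0.1554, 0.0000
  X=2: 0.5278, 0.5244, 0.0251
  (cells with P = 0 contribute 0)
Sum of the 9 terms: H(X,Y) = 1.8252 bits

Chain rule check:
  H(X) + H(Y|X) = 0.7999 + 1.0253 = 1.8252 bits
  H(X,Y) = 1.8252 bits
✓ Chain rule verified.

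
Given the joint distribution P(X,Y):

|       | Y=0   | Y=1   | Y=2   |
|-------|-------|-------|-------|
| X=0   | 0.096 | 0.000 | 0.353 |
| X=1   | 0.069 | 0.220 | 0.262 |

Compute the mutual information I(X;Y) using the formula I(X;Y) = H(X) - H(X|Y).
0.2254 bits

I(X;Y) = H(X) - H(X|Y)

Marginal of X (row sums):
  P(X=0) = 0.096 + 0.000 + 0.353 = 0.449
  P(X=1) = 0.069 + 0.220 + 0.262 = 0.551
H(X) = -[0.449·log₂(0.449) + 0.551·log₂(0.551)]
  = 0.51869 + 0.47379 = 0.99248 bits

Marginal of Y (column sums):
  P(Y=0) = 0.096 + 0.069 = 0.165
  P(Y=1) = 0.000 + 0.220 = 0.220
  P(Y=2) = 0.353 + 0.262 = 0.615
H(X|Y) = Σ_y P(y)·H(X|Y=y):
  Y=0: P(Y=0) = 0.165, P(X|Y=0) = (32/55, 23/55) → H(X|Y=0) = 0.98060
  Y=1: P(Y=1) = 0.220, P(X|Y=1) = (0, 1) → H(X|Y=1) = 0.00000
  Y=2: P(Y=2) = 0.615, P(X|Y=2) = (353/615, 262/615) → H(X|Y=2) = 0.98415
H(X|Y) = 0.165·0.98060 + 0.220·0.00000 + 0.615·0.98415 = 0.76705 bits

I(X;Y) = H(X) - H(X|Y) = 0.99248 - 0.76705 = 0.2254 bits

Cross-check via I(X;Y) = H(X) + H(Y) - H(X,Y): computing H(Y) from the column sums and H(X,Y) from the 6 cells in the same way gives H(Y) = 1.34081 bits and H(X,Y) = 2.10786 bits, so
I(X;Y) = 0.99248 + 1.34081 - 2.10786 = 0.2254 bits ✓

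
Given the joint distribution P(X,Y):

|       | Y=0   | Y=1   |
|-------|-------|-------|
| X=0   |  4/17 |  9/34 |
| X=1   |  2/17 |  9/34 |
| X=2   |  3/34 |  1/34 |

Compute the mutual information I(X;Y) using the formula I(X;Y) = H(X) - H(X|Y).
0.0553 bits

I(X;Y) = H(X) - H(X|Y)

Marginal of X (row sums):
  P(X=0) = 4/17 + 9/34 = 1/2
  P(X=1) = 2/17 + 9/34 = 13/34
  P(X=2) = 3/34 + 1/34 = 2/17
H(X) = -[(1/2)·log₂(1/2) + (13/34)·log₂(13/34) + (2/17)·log₂(2/17)]
  = 0.50000 + 0.53033 + 0.36323 = 1.39356 bits

Marginal of Y (column sums):
  P(Y=0) = 4/17 + 2/17 + 3/34 = 15/34
  P(Y=1) = 9/34 + 9/34 + 1/34 = 19/34
H(X|Y) = Σ_y P(y)·H(X|Y=y):
  Y=0: P(Y=0) = 15/34, P(X|Y=0) = (8/15, 4/15, 1/5) → H(X|Y=0) = 1.45656
  Y=1: P(Y=1) = 19/34, P(X|Y=1) = (9/19, 9/19, 1/19) → H(X|Y=1) = 1.24484
H(X|Y) = (15/34)·1.45656 + (19/34)·1.24484 = 1.33825 bits

I(X;Y) = H(X) - H(X|Y) = 1.39356 - 1.33825 = 0.0553 bits

Cross-check via I(X;Y) = H(X) + H(Y) - H(X,Y): computing H(Y) from the column sums and H(X,Y) from the 6 cells in the same way gives H(Y) = 0.98999 bits and H(X,Y) = 2.32824 bits, so
I(X;Y) = 1.39356 + 0.98999 - 2.32824 = 0.0553 bits ✓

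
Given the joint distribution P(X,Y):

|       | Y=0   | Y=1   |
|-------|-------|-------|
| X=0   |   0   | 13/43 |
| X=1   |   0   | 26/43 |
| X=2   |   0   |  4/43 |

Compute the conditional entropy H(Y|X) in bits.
0.0000 bits

H(Y|X) = H(X,Y) - H(X)

H(X,Y) = -Σ_{x,y} P(x,y) log₂ P(x,y). Per-cell terms -P(x,y)·log₂P(x,y):
  X=0: 0.0000, 0.5218
  X=1: 0.0000, 0.4389
  X=2: 0.0000, 0.3187
  (cells with P = 0 contribute 0)
Sum of the 6 terms: H(X,Y) = 1.2794 bits

Marginal of X (row sums):
  P(X=0) = 0 + 13/43 = 13/43
  P(X=1) = 0 + 26/43 = 26/43
  P(X=2) = 0 + 4/43 = 4/43
H(X) = -[(13/43)·log₂(13/43) + (26/43)·log₂(26/43) + (4/43)·log₂(4/43)]
  = 0.5218 + 0.4389 + 0.3187 = 1.2794 bits

H(Y|X) = H(X,Y) - H(X) = 1.2794 - 1.2794 = 0.0000 bits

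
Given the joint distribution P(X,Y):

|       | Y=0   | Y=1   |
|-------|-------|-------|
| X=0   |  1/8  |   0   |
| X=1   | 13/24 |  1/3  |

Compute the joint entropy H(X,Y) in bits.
1.3824 bits

H(X,Y) = -Σ_{x,y} P(x,y) log₂ P(x,y). Per-cell terms -P(x,y)·log₂P(x,y):
  X=0: 0.3750, 0.0000
  X=1: 0.4791, 0.5283
  (cells with P = 0 contribute 0)
Sum of the 4 terms: H(X,Y) = 1.3824 bits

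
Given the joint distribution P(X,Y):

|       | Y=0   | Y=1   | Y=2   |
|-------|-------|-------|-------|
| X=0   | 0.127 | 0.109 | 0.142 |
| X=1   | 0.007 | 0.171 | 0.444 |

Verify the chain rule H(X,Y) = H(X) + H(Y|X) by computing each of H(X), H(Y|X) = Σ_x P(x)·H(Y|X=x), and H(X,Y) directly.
H(X) = 0.9566 bits, H(Y|X) = 1.1758 bits, H(X,Y) = 2.1324 bits

Marginal of X (row sums):
  P(X=0) = 0.127 + 0.109 + 0.142 = 0.378
  P(X=1) = 0.007 + 0.171 + 0.444 = 0.622
H(X) = -[0.378·log₂(0.378) + 0.622·log₂(0.622)]
  = 0.5305 + 0.4261 = 0.9566 bits

H(Y|X) = Σ_x P(x)·H(Y|X=x):
  X=0: P(X=0) = 0.378, P(Y|X=0) = (127/378, 109/378, 71/189) → H(Y|X=0) = 1.5766
  X=1: P(X=1) = 0.622, P(Y|X=1) = (7/622, 171/622, 222/311) → H(Y|X=1) = 0.9322
H(Y|X) = 0.378·1.5766 + 0.622·0.9322 = 1.1758 bits

H(X,Y) = -Σ_{x,y} P(x,y) log₂ P(x,y). Per-cell terms -P(x,y)·log₂P(x,y):
  X=0: 0.3781, 0.3485, 0.3999
  X=1: 0.0501, 0.4357, 0.5201
Sum of the 6 terms: H(X,Y) = 2.1324 bits

Chain rule check:
  H(X) + H(Y|X) = 0.9566 + 1.1758 = 2.1324 bits
  H(X,Y) = 2.1324 bits
✓ Chain rule verified.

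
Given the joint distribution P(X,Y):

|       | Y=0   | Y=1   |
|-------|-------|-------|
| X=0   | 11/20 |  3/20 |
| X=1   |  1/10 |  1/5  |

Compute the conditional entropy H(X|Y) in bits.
0.7474 bits

H(X|Y) = H(X,Y) - H(Y)

H(X,Y) = -Σ_{x,y} P(x,y) log₂ P(x,y). Per-cell terms -P(x,y)·log₂P(x,y):
  X=0: 0.4744, 0.4105
  X=1: 0.3322, 0.4644
Sum of the 4 terms: H(X,Y) = 1.6815 bits

Marginal of Y (column sums):
  P(Y=0) = 11/20 + 1/10 = 13/20
  P(Y=1) = 3/20 + 1/5 = 7/20
H(Y) = -[(13/20)·log₂(13/20) + (7/20)·log₂(7/20)]
  = 0.4040 + 0.5301 = 0.9341 bits

H(X|Y) = H(X,Y) - H(Y) = 1.6815 - 0.9341 = 0.7474 bits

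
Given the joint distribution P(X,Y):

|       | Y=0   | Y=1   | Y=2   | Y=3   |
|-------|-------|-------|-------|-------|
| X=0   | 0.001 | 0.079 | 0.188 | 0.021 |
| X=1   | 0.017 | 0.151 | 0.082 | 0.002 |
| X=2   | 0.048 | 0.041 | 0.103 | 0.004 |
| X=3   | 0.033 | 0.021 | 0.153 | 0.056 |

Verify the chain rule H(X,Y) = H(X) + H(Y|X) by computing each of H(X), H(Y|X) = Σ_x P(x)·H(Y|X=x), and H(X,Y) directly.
H(X) = 1.9862 bits, H(Y|X) = 1.4045 bits, H(X,Y) = 3.3907 bits

Marginal of X (row sums):
  P(X=0) = 0.001 + 0.079 + 0.188 + 0.021 = 0.289
  P(X=1) = 0.017 + 0.151 + 0.082 + 0.002 = 0.252
  P(X=2) = 0.048 + 0.041 + 0.103 + 0.004 = 0.196
  P(X=3) = 0.033 + 0.021 + 0.153 + 0.056 = 0.263
H(X) = -[0.289·log₂(0.289) + 0.252·log₂(0.252) + 0.196·log₂(0.196) + 0.263·log₂(0.263)]
  = 0.51756 + 0.50110 + 0.46081 + 0.50677 = 1.9862 bits

H(Y|X) = Σ_x P(x)·H(Y|X=x):
  X=0: P(X=0) = 0.289, P(Y|X=0) = (1/289, 79/289, 188/289, 21/289) → H(Y|X=0) = 1.21818
  X=1: P(X=1) = 0.252, P(Y|X=1) = (17/252, 151/252, 41/126, 1/126) → H(Y|X=1) = 1.28758
  X=2: P(X=2) = 0.196, P(Y|X=2) = (12/49, 41/196, 103/196, 1/49) → H(Y|X=2) = 1.57161
  X=3: P(X=3) = 0.263, P(Y|X=3) = (33/263, 21/263, 153/263, 56/263) → H(Y|X=3) = 1.59673
H(Y|X) = 0.289·1.21818 + 0.252·1.28758 + 0.196·1.57161 + 0.263·1.59673 = 1.4045 bits

H(X,Y) = -Σ_{x,y} P(x,y) log₂ P(x,y). Per-cell terms -P(x,y)·log₂P(x,y):
  X=0: 0.00997, 0.28930, 0.45330, 0.11704
  X=1: 0.09993, 0.41183, 0.29588, 0.01793
  X=2: 0.21028, 0.18894, 0.33777, 0.03186
  X=3: 0.16241, 0.11704, 0.41438, 0.23287
Sum of the 16 terms: H(X,Y) = 3.3907 bits

Chain rule check:
  H(X) + H(Y|X) = 1.9862 + 1.4045 = 3.3907 bits
  H(X,Y) = 3.3907 bits
✓ Chain rule verified.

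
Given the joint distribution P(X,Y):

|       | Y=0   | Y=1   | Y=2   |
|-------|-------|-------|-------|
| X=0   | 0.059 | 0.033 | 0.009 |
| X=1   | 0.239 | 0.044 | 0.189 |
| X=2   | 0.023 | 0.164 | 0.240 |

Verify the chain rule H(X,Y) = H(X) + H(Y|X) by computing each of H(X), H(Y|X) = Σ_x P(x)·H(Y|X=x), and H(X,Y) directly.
H(X) = 1.3695 bits, H(Y|X) = 1.2881 bits, H(X,Y) = 2.6576 bits

Marginal of X (row sums):
  P(X=0) = 0.059 + 0.033 + 0.009 = 0.101
  P(X=1) = 0.239 + 0.044 + 0.189 = 0.472
  P(X=2) = 0.023 + 0.164 + 0.240 = 0.427
H(X) = -[0.101·log₂(0.101) + 0.472·log₂(0.472) + 0.427·log₂(0.427)]
  = 0.33406 + 0.51124 + 0.52422 = 1.3695 bits

H(Y|X) = Σ_x P(x)·H(Y|X=x):
  X=0: P(X=0) = 0.101, P(Y|X=0) = (59/101, 33/101, 9/101) → H(Y|X=0) = 1.29118
  X=1: P(X=1) = 0.472, P(Y|X=1) = (239/472, 11/118, 189/472) → H(Y|X=1) = 1.34496
  X=2: P(X=2) = 0.427, P(Y|X=2) = (23/427, 164/427, 240/427) → H(Y|X=2) = 1.22443
H(Y|X) = 0.101·1.29118 + 0.472·1.34496 + 0.427·1.22443 = 1.2881 bits

H(X,Y) = -Σ_{x,y} P(x,y) log₂ P(x,y). Per-cell terms -P(x,y)·log₂P(x,y):
  X=0: 0.24091, 0.16241, 0.06116
  X=1: 0.49352, 0.19828, 0.45427
  X=2: 0.12517, 0.42775, 0.49413
Sum of the 9 terms: H(X,Y) = 2.6576 bits

Chain rule check:
  H(X) + H(Y|X) = 1.3695 + 1.2881 = 2.6576 bits
  H(X,Y) = 2.6576 bits
✓ Chain rule verified.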